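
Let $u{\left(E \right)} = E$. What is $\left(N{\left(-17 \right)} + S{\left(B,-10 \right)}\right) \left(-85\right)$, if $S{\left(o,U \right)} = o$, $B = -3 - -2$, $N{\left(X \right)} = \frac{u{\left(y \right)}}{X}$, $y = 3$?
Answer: $100$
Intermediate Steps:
$N{\left(X \right)} = \frac{3}{X}$
$B = -1$ ($B = -3 + 2 = -1$)
$\left(N{\left(-17 \right)} + S{\left(B,-10 \right)}\right) \left(-85\right) = \left(\frac{3}{-17} - 1\right) \left(-85\right) = \left(3 \left(- \frac{1}{17}\right) - 1\right) \left(-85\right) = \left(- \frac{3}{17} - 1\right) \left(-85\right) = \left(- \frac{20}{17}\right) \left(-85\right) = 100$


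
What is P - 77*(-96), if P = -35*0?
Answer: 7392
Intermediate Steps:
P = 0
P - 77*(-96) = 0 - 77*(-96) = 0 + 7392 = 7392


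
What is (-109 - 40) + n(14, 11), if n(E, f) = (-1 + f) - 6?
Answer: -145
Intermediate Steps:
n(E, f) = -7 + f
(-109 - 40) + n(14, 11) = (-109 - 40) + (-7 + 11) = -149 + 4 = -145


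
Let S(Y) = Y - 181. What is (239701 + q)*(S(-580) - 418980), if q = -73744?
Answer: -69658957137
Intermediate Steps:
S(Y) = -181 + Y
(239701 + q)*(S(-580) - 418980) = (239701 - 73744)*((-181 - 580) - 418980) = 165957*(-761 - 418980) = 165957*(-419741) = -69658957137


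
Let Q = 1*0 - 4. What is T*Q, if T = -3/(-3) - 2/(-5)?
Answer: -28/5 ≈ -5.6000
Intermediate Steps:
T = 7/5 (T = -3*(-1/3) - 2*(-1/5) = 1 + 2/5 = 7/5 ≈ 1.4000)
Q = -4 (Q = 0 - 4 = -4)
T*Q = (7/5)*(-4) = -28/5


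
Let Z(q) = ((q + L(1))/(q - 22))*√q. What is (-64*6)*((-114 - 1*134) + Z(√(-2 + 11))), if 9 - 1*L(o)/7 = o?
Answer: 95232 + 22656*√3/19 ≈ 97297.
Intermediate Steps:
L(o) = 63 - 7*o
Z(q) = √q*(56 + q)/(-22 + q) (Z(q) = ((q + (63 - 7*1))/(q - 22))*√q = ((q + (63 - 7))/(-22 + q))*√q = ((q + 56)/(-22 + q))*√q = ((56 + q)/(-22 + q))*√q = √q*(56 + q)/(-22 + q))
(-64*6)*((-114 - 1*134) + Z(√(-2 + 11))) = (-64*6)*((-114 - 1*134) + √(√(-2 + 11))*(56 + √(-2 + 11))/(-22 + √(-2 + 11))) = -384*((-114 - 134) + √(√9)*(56 + √9)/(-22 + √9)) = -384*(-248 + √3*(56 + 3)/(-22 + 3)) = -384*(-248 + √3*59/(-19)) = -384*(-248 + √3*(-1/19)*59) = -384*(-248 - 59*√3/19) = 95232 + 22656*√3/19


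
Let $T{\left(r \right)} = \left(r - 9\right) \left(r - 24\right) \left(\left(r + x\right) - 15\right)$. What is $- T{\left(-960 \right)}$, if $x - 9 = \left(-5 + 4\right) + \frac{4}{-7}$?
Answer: $\frac{6458028408}{7} \approx 9.2258 \cdot 10^{8}$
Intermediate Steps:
$x = \frac{52}{7}$ ($x = 9 + \left(\left(-5 + 4\right) + \frac{4}{-7}\right) = 9 + \left(-1 + 4 \left(- \frac{1}{7}\right)\right) = 9 - \frac{11}{7} = \frac{52}{7} \approx 7.4286$)
$T{\left(r \right)} = \left(-24 + r\right) \left(-9 + r\right) \left(- \frac{53}{7} + r\right)$ ($T{\left(r \right)} = \left(r - 9\right) \left(r - 24\right) \left(\left(r + \frac{52}{7}\right) - 15\right) = \left(-9 + r\right) \left(-24 + r\right) \left(\left(\frac{52}{7} + r\right) - 15\right) = \left(-24 + r\right) \left(-9 + r\right) \left(- \frac{53}{7} + r\right)$)
$- T{\left(-960 \right)} = - (- \frac{11448}{7} + \left(-960\right)^{3} - \frac{284 \left(-960\right)^{2}}{7} + \frac{3261}{7} \left(-960\right)) = - (- \frac{11448}{7} - 884736000 - \frac{261734400}{7} - \frac{3130560}{7}) = \left(-1\right) \left(- \frac{6458028408}{7}\right) = \frac{6458028408}{7}$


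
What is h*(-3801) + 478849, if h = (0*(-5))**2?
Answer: 478849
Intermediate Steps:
h = 0 (h = 0**2 = 0)
h*(-3801) + 478849 = 0*(-3801) + 478849 = 0 + 478849 = 478849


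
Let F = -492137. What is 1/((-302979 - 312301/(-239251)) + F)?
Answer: -239251/190231985815 ≈ -1.2577e-6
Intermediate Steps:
1/((-302979 - 312301/(-239251)) + F) = 1/((-302979 - 312301/(-239251)) - 492137) = 1/((-302979 - 312301*(-1)/239251) - 492137) = 1/((-302979 - 1*(-312301/239251)) - 492137) = 1/((-302979 + 312301/239251) - 492137) = 1/(-72487716428/239251 - 492137) = 1/(-190231985815/239251) = -239251/190231985815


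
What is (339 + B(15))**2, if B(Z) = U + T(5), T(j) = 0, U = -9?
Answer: 108900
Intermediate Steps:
B(Z) = -9 (B(Z) = -9 + 0 = -9)
(339 + B(15))**2 = (339 - 9)**2 = 330**2 = 108900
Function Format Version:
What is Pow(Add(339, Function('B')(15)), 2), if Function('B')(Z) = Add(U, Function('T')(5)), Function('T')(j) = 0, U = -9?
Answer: 108900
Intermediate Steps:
Function('B')(Z) = -9 (Function('B')(Z) = Add(-9, 0) = -9)
Pow(Add(339, Function('B')(15)), 2) = Pow(Add(339, -9), 2) = Pow(330, 2) = 108900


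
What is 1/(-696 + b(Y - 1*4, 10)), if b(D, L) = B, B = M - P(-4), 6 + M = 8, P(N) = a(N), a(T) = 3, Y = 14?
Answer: -1/697 ≈ -0.0014347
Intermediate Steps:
P(N) = 3
M = 2 (M = -6 + 8 = 2)
B = -1 (B = 2 - 1*3 = 2 - 3 = -1)
b(D, L) = -1
1/(-696 + b(Y - 1*4, 10)) = 1/(-696 - 1) = 1/(-697) = -1/697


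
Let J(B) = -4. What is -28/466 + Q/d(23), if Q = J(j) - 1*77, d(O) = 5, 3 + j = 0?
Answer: -18943/1165 ≈ -16.260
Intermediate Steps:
j = -3 (j = -3 + 0 = -3)
Q = -81 (Q = -4 - 1*77 = -4 - 77 = -81)
-28/466 + Q/d(23) = -28/466 - 81/5 = -28*1/466 - 81*1/5 = -14/233 - 81/5 = -18943/1165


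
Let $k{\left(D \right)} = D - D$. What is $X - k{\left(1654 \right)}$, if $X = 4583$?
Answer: $4583$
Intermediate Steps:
$k{\left(D \right)} = 0$
$X - k{\left(1654 \right)} = 4583 - 0 = 4583 + 0 = 4583$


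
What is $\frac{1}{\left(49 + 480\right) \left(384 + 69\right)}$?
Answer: $\frac{1}{239637} \approx 4.173 \cdot 10^{-6}$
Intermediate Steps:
$\frac{1}{\left(49 + 480\right) \left(384 + 69\right)} = \frac{1}{529 \cdot 453} = \frac{1}{239637}$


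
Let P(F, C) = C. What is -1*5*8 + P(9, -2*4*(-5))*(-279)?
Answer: -11200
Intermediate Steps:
-1*5*8 + P(9, -2*4*(-5))*(-279) = -1*5*8 + (-2*4*(-5))*(-279) = -5*8 - 8*(-5)*(-279) = -40 + 40*(-279) = -40 - 11160 = -11200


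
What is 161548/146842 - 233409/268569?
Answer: 1518756739/6572868183 ≈ 0.23106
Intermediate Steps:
161548/146842 - 233409/268569 = 161548*(1/146842) - 233409*1/268569 = 80774/73421 - 77803/89523 = 1518756739/6572868183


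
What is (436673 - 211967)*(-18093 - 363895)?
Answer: -85834995528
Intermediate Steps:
(436673 - 211967)*(-18093 - 363895) = 224706*(-381988) = -85834995528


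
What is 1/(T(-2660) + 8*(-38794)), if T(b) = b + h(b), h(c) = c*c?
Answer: 1/6762588 ≈ 1.4787e-7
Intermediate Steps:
h(c) = c**2
T(b) = b + b**2
1/(T(-2660) + 8*(-38794)) = 1/(-2660*(1 - 2660) + 8*(-38794)) = 1/(-2660*(-2659) - 310352) = 1/(7072940 - 310352) = 1/6762588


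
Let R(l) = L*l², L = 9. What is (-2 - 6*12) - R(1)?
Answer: -83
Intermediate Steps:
R(l) = 9*l²
(-2 - 6*12) - R(1) = (-2 - 6*12) - 9*1² = (-2 - 72) - 9 = -74 - 1*9 = -74 - 9 = -83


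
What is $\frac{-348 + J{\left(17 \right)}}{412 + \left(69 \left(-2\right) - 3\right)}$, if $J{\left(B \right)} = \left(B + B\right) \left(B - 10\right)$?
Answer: $- \frac{110}{271} \approx -0.4059$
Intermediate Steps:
$J{\left(B \right)} = 2 B \left(-10 + B\right)$
$\frac{-348 + J{\left(17 \right)}}{412 + \left(69 \left(-2\right) - 3\right)} = \frac{-348 + 2 \cdot 17 \left(-10 + 17\right)}{412 + \left(69 \left(-2\right) - 3\right)} = \frac{-348 + 2 \cdot 17 \cdot 7}{412 - 141} = \frac{-348 + 238}{412 - 141} = - \frac{110}{271}$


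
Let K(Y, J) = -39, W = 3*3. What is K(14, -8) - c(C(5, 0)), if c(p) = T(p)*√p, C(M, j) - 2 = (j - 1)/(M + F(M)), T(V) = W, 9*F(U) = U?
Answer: -39 - 9*√182/10 ≈ -51.142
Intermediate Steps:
W = 9
F(U) = U/9
T(V) = 9
C(M, j) = 2 + 9*(-1 + j)/(10*M) (C(M, j) = 2 + (j - 1)/(M + M/9) = 2 + (-1 + j)/((10*M/9)) = 2 + (-1 + j)*(9/(10*M)) = 2 + 9*(-1 + j)/(10*M))
c(p) = 9*√p
K(14, -8) - c(C(5, 0)) = -39 - 9*√((⅒)*(-9 + 9*0 + 20*5)/5) = -39 - 9*√((⅒)*(⅕)*(-9 + 0 + 100)) = -39 - 9*√((⅒)*(⅕)*91) = -39 - 9*√(91/50) = -39 - 9*√182/10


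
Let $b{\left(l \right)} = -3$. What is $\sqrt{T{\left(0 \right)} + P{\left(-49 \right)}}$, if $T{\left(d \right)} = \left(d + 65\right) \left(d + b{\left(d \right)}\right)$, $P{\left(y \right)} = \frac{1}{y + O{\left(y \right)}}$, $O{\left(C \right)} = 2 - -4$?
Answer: $\frac{i \sqrt{360598}}{43} \approx 13.965 i$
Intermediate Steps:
$O{\left(C \right)} = 6$ ($O{\left(C \right)} = 2 + 4 = 6$)
$P{\left(y \right)} = \frac{1}{6 + y}$ ($P{\left(y \right)} = \frac{1}{y + 6} = \frac{1}{6 + y}$)
$T{\left(d \right)} = \left(-3 + d\right) \left(65 + d\right)$ ($T{\left(d \right)} = \left(d + 65\right) \left(d - 3\right) = \left(65 + d\right) \left(-3 + d\right) = \left(-3 + d\right) \left(65 + d\right)$)
$\sqrt{T{\left(0 \right)} + P{\left(-49 \right)}} = \sqrt{\left(-195 + 0^{2} + 62 \cdot 0\right) + \frac{1}{6 - 49}} = \sqrt{\left(-195 + 0 + 0\right) + \frac{1}{-43}} = \sqrt{-195 - \frac{1}{43}} = \sqrt{- \frac{8386}{43}} = \frac{i \sqrt{360598}}{43}$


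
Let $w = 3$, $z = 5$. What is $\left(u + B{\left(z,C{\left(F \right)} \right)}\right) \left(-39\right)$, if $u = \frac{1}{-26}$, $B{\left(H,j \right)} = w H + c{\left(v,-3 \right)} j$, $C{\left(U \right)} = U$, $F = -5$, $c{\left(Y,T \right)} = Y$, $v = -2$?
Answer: $- \frac{1947}{2} \approx -973.5$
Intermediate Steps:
$B{\left(H,j \right)} = - 2 j + 3 H$ ($B{\left(H,j \right)} = 3 H - 2 j = - 2 j + 3 H$)
$u = - \frac{1}{26} \approx -0.038462$
$\left(u + B{\left(z,C{\left(F \right)} \right)}\right) \left(-39\right) = \left(- \frac{1}{26} + \left(\left(-2\right) \left(-5\right) + 3 \cdot 5\right)\right) \left(-39\right) = \left(- \frac{1}{26} + \left(10 + 15\right)\right) \left(-39\right) = \left(- \frac{1}{26} + 25\right) \left(-39\right) = \frac{649}{26} \left(-39\right) = - \frac{1947}{2}$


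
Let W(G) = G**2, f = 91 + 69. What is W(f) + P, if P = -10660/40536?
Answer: 259427735/10134 ≈ 25600.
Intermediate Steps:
f = 160
P = -2665/10134 (P = -10660*1/40536 = -2665/10134 ≈ -0.26298)
W(f) + P = 160**2 - 2665/10134 = 25600 - 2665/10134 = 259427735/10134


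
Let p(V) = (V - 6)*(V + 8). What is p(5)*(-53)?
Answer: 689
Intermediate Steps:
p(V) = (-6 + V)*(8 + V)
p(5)*(-53) = (-48 + 5² + 2*5)*(-53) = (-48 + 25 + 10)*(-53) = -13*(-53) = 689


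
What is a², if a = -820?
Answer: 672400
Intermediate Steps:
a² = (-820)² = 672400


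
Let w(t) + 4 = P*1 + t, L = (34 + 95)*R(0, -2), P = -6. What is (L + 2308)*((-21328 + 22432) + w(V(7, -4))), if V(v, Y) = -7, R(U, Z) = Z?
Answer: 2228350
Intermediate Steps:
L = -258 (L = (34 + 95)*(-2) = 129*(-2) = -258)
w(t) = -10 + t (w(t) = -4 + (-6*1 + t) = -4 + (-6 + t) = -10 + t)
(L + 2308)*((-21328 + 22432) + w(V(7, -4))) = (-258 + 2308)*((-21328 + 22432) + (-10 - 7)) = 2050*(1104 - 17) = 2050*1087 = 2228350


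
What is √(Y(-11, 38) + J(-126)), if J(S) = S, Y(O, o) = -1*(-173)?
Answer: √47 ≈ 6.8557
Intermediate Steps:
Y(O, o) = 173
√(Y(-11, 38) + J(-126)) = √(173 - 126) = √47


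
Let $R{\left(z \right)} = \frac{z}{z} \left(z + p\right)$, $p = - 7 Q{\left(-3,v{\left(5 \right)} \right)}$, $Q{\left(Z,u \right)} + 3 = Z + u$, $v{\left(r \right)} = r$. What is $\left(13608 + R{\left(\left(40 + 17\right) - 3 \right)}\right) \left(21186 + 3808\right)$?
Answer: $341642986$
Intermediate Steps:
$Q{\left(Z,u \right)} = -3 + Z + u$ ($Q{\left(Z,u \right)} = -3 + \left(Z + u\right) = -3 + Z + u$)
$p = 7$ ($p = - 7 \left(-3 - 3 + 5\right) = \left(-7\right) \left(-1\right) = 7$)
$R{\left(z \right)} = 7 + z$ ($R{\left(z \right)} = \frac{z}{z} \left(z + 7\right) = 1 \left(7 + z\right) = 7 + z$)
$\left(13608 + R{\left(\left(40 + 17\right) - 3 \right)}\right) \left(21186 + 3808\right) = \left(13608 + \left(7 + \left(\left(40 + 17\right) - 3\right)\right)\right) \left(21186 + 3808\right) = \left(13608 + \left(7 + \left(57 - 3\right)\right)\right) 24994 = \left(13608 + \left(7 + 54\right)\right) 24994 = \left(13608 + 61\right) 24994 = 13669 \cdot 24994 = 341642986$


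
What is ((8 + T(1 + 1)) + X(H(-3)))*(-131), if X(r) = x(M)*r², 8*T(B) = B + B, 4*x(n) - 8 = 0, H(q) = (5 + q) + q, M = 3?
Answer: -2751/2 ≈ -1375.5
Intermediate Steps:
H(q) = 5 + 2*q
x(n) = 2 (x(n) = 2 + (¼)*0 = 2 + 0 = 2)
T(B) = B/4 (T(B) = (B + B)/8 = (2*B)/8 = B/4)
X(r) = 2*r²
((8 + T(1 + 1)) + X(H(-3)))*(-131) = ((8 + (1 + 1)/4) + 2*(5 + 2*(-3))²)*(-131) = ((8 + (¼)*2) + 2*(5 - 6)²)*(-131) = ((8 + ½) + 2*(-1)²)*(-131) = (17/2 + 2*1)*(-131) = (17/2 + 2)*(-131) = (21/2)*(-131) = -2751/2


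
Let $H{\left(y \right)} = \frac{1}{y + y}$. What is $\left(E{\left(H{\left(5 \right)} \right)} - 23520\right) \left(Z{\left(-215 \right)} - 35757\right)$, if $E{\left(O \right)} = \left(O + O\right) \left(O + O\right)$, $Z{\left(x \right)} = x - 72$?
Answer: $\frac{21193835956}{25} \approx 8.4775 \cdot 10^{8}$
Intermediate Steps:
$Z{\left(x \right)} = -72 + x$ ($Z{\left(x \right)} = x - 72 = -72 + x$)
$H{\left(y \right)} = \frac{1}{2 y}$
$E{\left(O \right)} = 4 O^{2}$ ($E{\left(O \right)} = 2 O 2 O = 4 O^{2}$)
$\left(E{\left(H{\left(5 \right)} \right)} - 23520\right) \left(Z{\left(-215 \right)} - 35757\right) = \left(4 \left(\frac{1}{2 \cdot 5}\right)^{2} - 23520\right) \left(\left(-72 - 215\right) - 35757\right) = \left(4 \left(\frac{1}{2} \cdot \frac{1}{5}\right)^{2} - 23520\right) \left(-287 - 35757\right) = \left(\frac{4}{100} - 23520\right) \left(-36044\right) = \left(4 \cdot \frac{1}{100} - 23520\right) \left(-36044\right) = \left(\frac{1}{25} - 23520\right) \left(-36044\right) = \left(- \frac{587999}{25}\right) \left(-36044\right) = \frac{21193835956}{25}$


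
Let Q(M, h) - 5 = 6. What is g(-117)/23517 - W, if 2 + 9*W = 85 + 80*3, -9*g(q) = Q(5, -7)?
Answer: -7596002/211653 ≈ -35.889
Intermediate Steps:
Q(M, h) = 11 (Q(M, h) = 5 + 6 = 11)
g(q) = -11/9 (g(q) = -1/9*11 = -11/9)
W = 323/9 (W = -2/9 + (85 + 80*3)/9 = -2/9 + (85 + 240)/9 = -2/9 + (1/9)*325 = -2/9 + 325/9 = 323/9 ≈ 35.889)
g(-117)/23517 - W = -11/9/23517 - 1*323/9 = -11/9*1/23517 - 323/9 = -11/211653 - 323/9 = -7596002/211653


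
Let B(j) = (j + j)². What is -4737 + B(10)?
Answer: -4337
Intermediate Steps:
B(j) = 4*j² (B(j) = (2*j)² = 4*j²)
-4737 + B(10) = -4737 + 4*10² = -4737 + 4*100 = -4737 + 400 = -4337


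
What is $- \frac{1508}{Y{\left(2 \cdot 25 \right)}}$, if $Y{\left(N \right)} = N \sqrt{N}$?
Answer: $- \frac{377 \sqrt{2}}{125} \approx -4.2653$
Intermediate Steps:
$Y{\left(N \right)} = N^{\frac{3}{2}}$
$- \frac{1508}{Y{\left(2 \cdot 25 \right)}} = - \frac{1508}{\left(2 \cdot 25\right)^{\frac{3}{2}}} = - \frac{1508}{50^{\frac{3}{2}}} = - \frac{1508}{250 \sqrt{2}} = - 1508 \frac{\sqrt{2}}{500} = - \frac{377 \sqrt{2}}{125}$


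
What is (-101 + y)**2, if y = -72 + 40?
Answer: 17689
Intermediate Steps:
y = -32
(-101 + y)**2 = (-101 - 32)**2 = (-133)**2 = 17689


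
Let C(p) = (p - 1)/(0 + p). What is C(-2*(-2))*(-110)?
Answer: -165/2 ≈ -82.500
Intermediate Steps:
C(p) = (-1 + p)/p
C(-2*(-2))*(-110) = ((-1 - 2*(-2))/((-2*(-2))))*(-110) = ((-1 + 4)/4)*(-110) = ((¼)*3)*(-110) = (¾)*(-110) = -165/2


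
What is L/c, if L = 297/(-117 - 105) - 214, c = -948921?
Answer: 15935/70220154 ≈ 0.00022693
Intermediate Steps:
L = -15935/74 (L = 297/(-222) - 214 = -1/222*297 - 214 = -99/74 - 214 = -15935/74 ≈ -215.34)
L/c = -15935/74/(-948921) = -15935/74*(-1/948921) = 15935/70220154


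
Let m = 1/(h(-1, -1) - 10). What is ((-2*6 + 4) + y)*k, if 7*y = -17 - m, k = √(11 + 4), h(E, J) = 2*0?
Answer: -729*√15/70 ≈ -40.334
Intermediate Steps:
h(E, J) = 0
m = -⅒ (m = 1/(0 - 10) = 1/(-10) = -⅒ ≈ -0.10000)
k = √15 ≈ 3.8730
y = -169/70 (y = (-17 - 1*(-⅒))/7 = (-17 + ⅒)/7 = (⅐)*(-169/10) = -169/70 ≈ -2.4143)
((-2*6 + 4) + y)*k = ((-2*6 + 4) - 169/70)*√15 = ((-12 + 4) - 169/70)*√15 = (-8 - 169/70)*√15 = -729*√15/70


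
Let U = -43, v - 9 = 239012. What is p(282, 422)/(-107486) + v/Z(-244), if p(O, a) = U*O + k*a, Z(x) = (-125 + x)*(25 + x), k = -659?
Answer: 24572351435/4343025573 ≈ 5.6579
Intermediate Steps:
v = 239021 (v = 9 + 239012 = 239021)
p(O, a) = -659*a - 43*O (p(O, a) = -43*O - 659*a = -659*a - 43*O)
p(282, 422)/(-107486) + v/Z(-244) = (-659*422 - 43*282)/(-107486) + 239021/(-3125 + (-244)² - 100*(-244)) = (-278098 - 12126)*(-1/107486) + 239021/(-3125 + 59536 + 24400) = -290224*(-1/107486) + 239021/80811 = 145112/53743 + 239021*(1/80811) = 145112/53743 + 239021/80811 = 24572351435/4343025573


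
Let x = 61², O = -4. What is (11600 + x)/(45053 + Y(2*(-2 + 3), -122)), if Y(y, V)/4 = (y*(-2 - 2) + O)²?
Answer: 15321/45629 ≈ 0.33577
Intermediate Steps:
x = 3721
Y(y, V) = 4*(-4 - 4*y)² (Y(y, V) = 4*(y*(-2 - 2) - 4)² = 4*(y*(-4) - 4)² = 4*(-4*y - 4)² = 4*(-4 - 4*y)²)
(11600 + x)/(45053 + Y(2*(-2 + 3), -122)) = (11600 + 3721)/(45053 + 64*(1 + 2*(-2 + 3))²) = 15321/(45053 + 64*(1 + 2*1)²) = 15321/(45053 + 64*(1 + 2)²) = 15321/(45053 + 64*3²) = 15321/(45053 + 64*9) = 15321/(45053 + 576) = 15321/45629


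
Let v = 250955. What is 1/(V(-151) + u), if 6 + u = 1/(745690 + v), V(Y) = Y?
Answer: -996645/156473264 ≈ -0.0063694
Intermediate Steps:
u = -5979869/996645 (u = -6 + 1/(745690 + 250955) = -6 + 1/996645 = -5979869/996645 ≈ -6.0000)
1/(V(-151) + u) = 1/(-151 - 5979869/996645) = 1/(-156473264/996645) = -996645/156473264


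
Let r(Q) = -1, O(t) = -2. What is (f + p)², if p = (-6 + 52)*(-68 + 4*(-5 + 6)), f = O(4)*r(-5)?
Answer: 8655364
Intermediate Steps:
f = 2 (f = -2*(-1) = 2)
p = -2944 (p = 46*(-68 + 4*1) = 46*(-68 + 4) = 46*(-64) = -2944)
(f + p)² = (2 - 2944)² = (-2942)² = 8655364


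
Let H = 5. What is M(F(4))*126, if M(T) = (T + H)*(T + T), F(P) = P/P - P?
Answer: -1512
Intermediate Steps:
F(P) = 1 - P
M(T) = 2*T*(5 + T) (M(T) = (T + 5)*(T + T) = (5 + T)*(2*T) = 2*T*(5 + T))
M(F(4))*126 = (2*(1 - 1*4)*(5 + (1 - 1*4)))*126 = (2*(1 - 4)*(5 + (1 - 4)))*126 = (2*(-3)*(5 - 3))*126 = (2*(-3)*2)*126 = -12*126 = -1512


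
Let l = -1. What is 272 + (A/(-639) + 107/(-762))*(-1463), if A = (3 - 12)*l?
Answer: 26944961/54102 ≈ 498.04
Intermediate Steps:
A = 9 (A = (3 - 12)*(-1) = -9*(-1) = 9)
272 + (A/(-639) + 107/(-762))*(-1463) = 272 + (9/(-639) + 107/(-762))*(-1463) = 272 + (9*(-1/639) + 107*(-1/762))*(-1463) = 272 + (-1/71 - 107/762)*(-1463) = 272 - 8359/54102*(-1463) = 272 + 12229217/54102 = 26944961/54102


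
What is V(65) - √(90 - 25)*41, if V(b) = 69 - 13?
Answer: 56 - 41*√65 ≈ -274.55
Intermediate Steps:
V(b) = 56
V(65) - √(90 - 25)*41 = 56 - √(90 - 25)*41 = 56 - √65*41 = 56 - 41*√65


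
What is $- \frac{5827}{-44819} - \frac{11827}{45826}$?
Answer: $- \frac{263046211}{2053875494} \approx -0.12807$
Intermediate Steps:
$- \frac{5827}{-44819} - \frac{11827}{45826} = \left(-5827\right) \left(- \frac{1}{44819}\right) - \frac{11827}{45826} = \frac{5827}{44819} - \frac{11827}{45826} = - \frac{263046211}{2053875494}$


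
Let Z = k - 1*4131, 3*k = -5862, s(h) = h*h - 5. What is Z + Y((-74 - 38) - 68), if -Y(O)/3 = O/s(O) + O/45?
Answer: -39346859/6479 ≈ -6073.0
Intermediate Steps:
s(h) = -5 + h² (s(h) = h² - 5 = -5 + h²)
k = -1954 (k = (⅓)*(-5862) = -1954)
Z = -6085 (Z = -1954 - 1*4131 = -1954 - 4131 = -6085)
Y(O) = -O/15 - 3*O/(-5 + O²) (Y(O) = -3*(O/(-5 + O²) + O/45) = -3*(O/45 + O/(-5 + O²)) = -O/15 - 3*O/(-5 + O²))
Z + Y((-74 - 38) - 68) = -6085 + ((-74 - 38) - 68)*(-40 - ((-74 - 38) - 68)²)/(15*(-5 + ((-74 - 38) - 68)²)) = -6085 + (-112 - 68)*(-40 - (-112 - 68)²)/(15*(-5 + (-112 - 68)²)) = -6085 + (1/15)*(-180)*(-40 - 1*(-180)²)/(-5 + (-180)²) = -6085 + (1/15)*(-180)*(-40 - 1*32400)/(-5 + 32400) = -6085 + (1/15)*(-180)*(-40 - 32400)/32395 = -6085 + (1/15)*(-180)*(1/32395)*(-32440) = -6085 + 77856/6479 = -39346859/6479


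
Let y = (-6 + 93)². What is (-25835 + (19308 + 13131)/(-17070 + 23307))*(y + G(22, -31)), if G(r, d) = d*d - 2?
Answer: -41632263296/189 ≈ -2.2028e+8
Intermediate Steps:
G(r, d) = -2 + d² (G(r, d) = d² - 2 = -2 + d²)
y = 7569 (y = 87² = 7569)
(-25835 + (19308 + 13131)/(-17070 + 23307))*(y + G(22, -31)) = (-25835 + (19308 + 13131)/(-17070 + 23307))*(7569 + (-2 + (-31)²)) = (-25835 + 32439/6237)*(7569 + (-2 + 961)) = (-25835 + 32439*(1/6237))*(7569 + 959) = (-25835 + 983/189)*8528 = -4881832/189*8528 = -41632263296/189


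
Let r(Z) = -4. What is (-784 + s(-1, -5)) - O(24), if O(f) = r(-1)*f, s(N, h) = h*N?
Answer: -683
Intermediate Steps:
s(N, h) = N*h
O(f) = -4*f
(-784 + s(-1, -5)) - O(24) = (-784 - 1*(-5)) - (-4)*24 = (-784 + 5) - 1*(-96) = -779 + 96 = -683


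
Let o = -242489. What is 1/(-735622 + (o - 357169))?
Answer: -1/1335280 ≈ -7.4891e-7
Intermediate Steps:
1/(-735622 + (o - 357169)) = 1/(-735622 + (-242489 - 357169)) = 1/(-735622 - 599658) = 1/(-1335280) = -1/1335280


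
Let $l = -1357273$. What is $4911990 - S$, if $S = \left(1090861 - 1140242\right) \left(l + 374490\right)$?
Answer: $-48525895333$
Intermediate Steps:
$S = 48530807323$ ($S = \left(1090861 - 1140242\right) \left(-1357273 + 374490\right) = \left(-49381\right) \left(-982783\right) = 48530807323$)
$4911990 - S = 4911990 - 48530807323 = -48525895333$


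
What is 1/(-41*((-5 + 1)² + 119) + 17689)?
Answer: 1/12154 ≈ 8.2277e-5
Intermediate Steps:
1/(-41*((-5 + 1)² + 119) + 17689) = 1/(-41*((-4)² + 119) + 17689) = 1/(-41*(16 + 119) + 17689) = 1/(-41*135 + 17689) = 1/(-5535 + 17689) = 1/12154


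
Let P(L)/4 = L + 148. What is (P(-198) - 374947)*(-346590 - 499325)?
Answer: 317342474505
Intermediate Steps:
P(L) = 592 + 4*L (P(L) = 4*(L + 148) = 4*(148 + L) = 592 + 4*L)
(P(-198) - 374947)*(-346590 - 499325) = ((592 + 4*(-198)) - 374947)*(-346590 - 499325) = ((592 - 792) - 374947)*(-845915) = (-200 - 374947)*(-845915) = -375147*(-845915) = 317342474505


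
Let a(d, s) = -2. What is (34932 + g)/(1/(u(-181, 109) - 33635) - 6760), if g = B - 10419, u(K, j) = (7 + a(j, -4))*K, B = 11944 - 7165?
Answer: -1011745680/233490401 ≈ -4.3331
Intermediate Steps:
B = 4779
u(K, j) = 5*K (u(K, j) = (7 - 2)*K = 5*K)
g = -5640 (g = 4779 - 10419 = -5640)
(34932 + g)/(1/(u(-181, 109) - 33635) - 6760) = (34932 - 5640)/(1/(5*(-181) - 33635) - 6760) = 29292/(1/(-905 - 33635) - 6760) = 29292/(1/(-34540) - 6760) = 29292/(-1/34540 - 6760) = 29292/(-233490401/34540) = 29292*(-34540/233490401) = -1011745680/233490401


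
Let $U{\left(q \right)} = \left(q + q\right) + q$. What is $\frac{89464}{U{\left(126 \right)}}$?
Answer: $\frac{44732}{189} \approx 236.68$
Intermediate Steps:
$U{\left(q \right)} = 3 q$ ($U{\left(q \right)} = 2 q + q = 3 q$)
$\frac{89464}{U{\left(126 \right)}} = \frac{89464}{3 \cdot 126} = \frac{89464}{378} = 89464 \cdot \frac{1}{378} = \frac{44732}{189}$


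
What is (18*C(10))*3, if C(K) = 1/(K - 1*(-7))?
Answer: 54/17 ≈ 3.1765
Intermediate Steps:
C(K) = 1/(7 + K) (C(K) = 1/(K + 7) = 1/(7 + K))
(18*C(10))*3 = (18/(7 + 10))*3 = (18/17)*3 = 54/17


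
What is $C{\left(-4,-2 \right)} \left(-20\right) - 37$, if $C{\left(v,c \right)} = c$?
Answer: $3$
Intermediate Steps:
$C{\left(-4,-2 \right)} \left(-20\right) - 37 = \left(-2\right) \left(-20\right) - 37 = 40 - 37 = 3$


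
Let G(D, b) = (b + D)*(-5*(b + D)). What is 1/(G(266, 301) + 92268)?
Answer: -1/1515177 ≈ -6.5999e-7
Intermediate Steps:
G(D, b) = (D + b)*(-5*D - 5*b) (G(D, b) = (D + b)*(-5*(D + b)) = (D + b)*(-5*D - 5*b))
1/(G(266, 301) + 92268) = 1/((-5*266² - 5*301² - 10*266*301) + 92268) = 1/((-5*70756 - 5*90601 - 800660) + 92268) = 1/((-353780 - 453005 - 800660) + 92268) = 1/(-1607445 + 92268) = 1/(-1515177) = -1/1515177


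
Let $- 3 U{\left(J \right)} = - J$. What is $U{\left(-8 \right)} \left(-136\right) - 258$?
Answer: $\frac{314}{3} \approx 104.67$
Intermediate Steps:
$U{\left(J \right)} = \frac{J}{3}$ ($U{\left(J \right)} = - \frac{\left(-1\right) J}{3} = \frac{J}{3}$)
$U{\left(-8 \right)} \left(-136\right) - 258 = \frac{1}{3} \left(-8\right) \left(-136\right) - 258 = \left(- \frac{8}{3}\right) \left(-136\right) - 258 = \frac{1088}{3} - 258 = \frac{314}{3}$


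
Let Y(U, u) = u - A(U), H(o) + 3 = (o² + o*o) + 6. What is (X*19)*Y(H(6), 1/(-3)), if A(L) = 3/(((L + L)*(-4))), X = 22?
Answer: -41173/300 ≈ -137.24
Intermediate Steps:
A(L) = -3/(8*L) (A(L) = 3/(((2*L)*(-4))) = 3/((-8*L)) = 3*(-1/(8*L)) = -3/(8*L))
H(o) = 3 + 2*o² (H(o) = -3 + ((o² + o*o) + 6) = -3 + ((o² + o²) + 6) = -3 + (2*o² + 6) = -3 + (6 + 2*o²) = 3 + 2*o²)
Y(U, u) = u + 3/(8*U) (Y(U, u) = u - (-3)/(8*U) = u + 3/(8*U))
(X*19)*Y(H(6), 1/(-3)) = (22*19)*(1/(-3) + 3/(8*(3 + 2*6²))) = 418*(-⅓ + 3/(8*(3 + 2*36))) = 418*(-⅓ + 3/(8*(3 + 72))) = 418*(-⅓ + (3/8)/75) = 418*(-⅓ + (3/8)*(1/75)) = 418*(-⅓ + 1/200) = 418*(-197/600) = -41173/300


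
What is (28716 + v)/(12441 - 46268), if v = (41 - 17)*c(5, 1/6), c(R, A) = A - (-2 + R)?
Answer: -28648/33827 ≈ -0.84690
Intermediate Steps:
c(R, A) = 2 + A - R (c(R, A) = A + (2 - R) = 2 + A - R)
v = -68 (v = (41 - 17)*(2 + 1/6 - 1*5) = 24*(2 + 1/6 - 5) = 24*(-17/6) = -68)
(28716 + v)/(12441 - 46268) = (28716 - 68)/(12441 - 46268) = 28648/(-33827) = 28648*(-1/33827) = -28648/33827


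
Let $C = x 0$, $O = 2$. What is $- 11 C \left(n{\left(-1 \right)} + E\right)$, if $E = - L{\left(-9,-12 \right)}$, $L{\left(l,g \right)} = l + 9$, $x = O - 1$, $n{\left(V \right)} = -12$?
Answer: $0$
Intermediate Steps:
$x = 1$ ($x = 2 - 1 = 1$)
$L{\left(l,g \right)} = 9 + l$
$E = 0$ ($E = - (9 - 9) = \left(-1\right) 0 = 0$)
$C = 0$ ($C = 1 \cdot 0 = 0$)
$- 11 C \left(n{\left(-1 \right)} + E\right) = \left(-11\right) 0 \left(-12 + 0\right) = 0 \left(-12\right) = 0$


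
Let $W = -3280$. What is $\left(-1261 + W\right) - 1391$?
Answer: $-5932$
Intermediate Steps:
$\left(-1261 + W\right) - 1391 = \left(-1261 - 3280\right) - 1391 = -4541 - 1391 = -5932$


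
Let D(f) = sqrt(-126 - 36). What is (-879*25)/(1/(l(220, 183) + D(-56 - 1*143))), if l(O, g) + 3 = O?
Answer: -4768575 - 197775*I*sqrt(2) ≈ -4.7686e+6 - 2.797e+5*I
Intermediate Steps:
l(O, g) = -3 + O
D(f) = 9*I*sqrt(2) (D(f) = sqrt(-162) = 9*I*sqrt(2))
(-879*25)/(1/(l(220, 183) + D(-56 - 1*143))) = (-879*25)/(1/((-3 + 220) + 9*I*sqrt(2))) = -(4768575 + 197775*I*sqrt(2)) = -21975*(217 + 9*I*sqrt(2)) = -4768575 - 197775*I*sqrt(2)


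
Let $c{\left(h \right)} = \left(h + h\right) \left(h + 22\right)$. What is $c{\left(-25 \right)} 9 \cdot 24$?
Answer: $32400$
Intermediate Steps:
$c{\left(h \right)} = 2 h \left(22 + h\right)$
$c{\left(-25 \right)} 9 \cdot 24 = 2 \left(-25\right) \left(22 - 25\right) 9 \cdot 24 = 2 \left(-25\right) \left(-3\right) 216 = 150 \cdot 216 = 32400$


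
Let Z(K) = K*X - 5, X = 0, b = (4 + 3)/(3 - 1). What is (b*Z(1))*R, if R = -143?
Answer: 5005/2 ≈ 2502.5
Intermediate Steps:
b = 7/2 ≈ 3.5000
Z(K) = -5 (Z(K) = K*0 - 5 = 0 - 5 = -5)
(b*Z(1))*R = ((7/2)*(-5))*(-143) = -35/2*(-143) = 5005/2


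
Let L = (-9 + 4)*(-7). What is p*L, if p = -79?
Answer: -2765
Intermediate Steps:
L = 35 (L = -5*(-7) = 35)
p*L = -79*35 = -2765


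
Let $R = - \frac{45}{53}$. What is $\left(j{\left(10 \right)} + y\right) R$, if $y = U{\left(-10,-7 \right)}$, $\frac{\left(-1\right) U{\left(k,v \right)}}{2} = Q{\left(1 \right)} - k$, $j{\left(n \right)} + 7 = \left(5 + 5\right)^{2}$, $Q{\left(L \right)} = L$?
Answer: $- \frac{3195}{53} \approx -60.283$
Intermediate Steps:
$j{\left(n \right)} = 93$ ($j{\left(n \right)} = -7 + \left(5 + 5\right)^{2} = -7 + 10^{2} = -7 + 100 = 93$)
$U{\left(k,v \right)} = -2 + 2 k$ ($U{\left(k,v \right)} = - 2 \left(1 - k\right) = -2 + 2 k$)
$R = - \frac{45}{53}$ ($R = \left(-45\right) \frac{1}{53} = - \frac{45}{53} \approx -0.84906$)
$y = -22$ ($y = -2 + 2 \left(-10\right) = -2 - 20 = -22$)
$\left(j{\left(10 \right)} + y\right) R = \left(93 - 22\right) \left(- \frac{45}{53}\right) = 71 \left(- \frac{45}{53}\right) = - \frac{3195}{53}$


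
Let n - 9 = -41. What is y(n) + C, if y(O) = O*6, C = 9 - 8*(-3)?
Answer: -159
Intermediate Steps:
C = 33 (C = 9 + 24 = 33)
n = -32 (n = 9 - 41 = -32)
y(O) = 6*O
y(n) + C = 6*(-32) + 33 = -192 + 33 = -159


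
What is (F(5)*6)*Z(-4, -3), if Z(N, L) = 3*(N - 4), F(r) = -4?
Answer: 576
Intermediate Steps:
Z(N, L) = -12 + 3*N (Z(N, L) = 3*(-4 + N) = -12 + 3*N)
(F(5)*6)*Z(-4, -3) = (-4*6)*(-12 + 3*(-4)) = -24*(-12 - 12) = -24*(-24) = 576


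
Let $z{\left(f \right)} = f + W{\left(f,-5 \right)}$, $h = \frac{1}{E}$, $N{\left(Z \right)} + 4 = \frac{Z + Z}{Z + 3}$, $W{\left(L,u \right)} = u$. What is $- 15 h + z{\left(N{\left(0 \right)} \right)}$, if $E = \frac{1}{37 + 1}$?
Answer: $-579$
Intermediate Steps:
$E = \frac{1}{38} \approx 0.026316$
$N{\left(Z \right)} = -4 + \frac{2 Z}{3 + Z}$ ($N{\left(Z \right)} = -4 + \frac{Z + Z}{Z + 3} = -4 + \frac{2 Z}{3 + Z}$)
$h = 38$ ($h = \frac{1}{\frac{1}{38}} = 38$)
$z{\left(f \right)} = -5 + f$ ($z{\left(f \right)} = f - 5 = -5 + f$)
$- 15 h + z{\left(N{\left(0 \right)} \right)} = \left(-15\right) 38 - \left(5 - \frac{2 \left(-6 - 0\right)}{3 + 0}\right) = -570 - \left(5 - \frac{2 \left(-6 + 0\right)}{3}\right) = -570 - \left(5 - -4\right) = -570 - 9 = -579$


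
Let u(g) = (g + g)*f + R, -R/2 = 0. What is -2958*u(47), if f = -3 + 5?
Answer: -556104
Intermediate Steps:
R = 0 (R = -2*0 = 0)
f = 2
u(g) = 4*g (u(g) = (g + g)*2 + 0 = (2*g)*2 + 0 = 4*g + 0 = 4*g)
-2958*u(47) = -11832*47 = -2958*188 = -556104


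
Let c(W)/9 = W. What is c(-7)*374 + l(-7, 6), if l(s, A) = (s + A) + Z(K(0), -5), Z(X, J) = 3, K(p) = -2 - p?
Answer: -23560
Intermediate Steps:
c(W) = 9*W
l(s, A) = 3 + A + s (l(s, A) = (s + A) + 3 = (A + s) + 3 = 3 + A + s)
c(-7)*374 + l(-7, 6) = (9*(-7))*374 + (3 + 6 - 7) = -63*374 + 2 = -23562 + 2 = -23560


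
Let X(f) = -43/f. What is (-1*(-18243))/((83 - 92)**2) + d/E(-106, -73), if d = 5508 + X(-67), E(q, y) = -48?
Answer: 1065707/9648 ≈ 110.46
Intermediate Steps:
d = 369079/67 (d = 5508 - 43/(-67) = 5508 - 43*(-1/67) = 5508 + 43/67 = 369079/67 ≈ 5508.6)
(-1*(-18243))/((83 - 92)**2) + d/E(-106, -73) = (-1*(-18243))/((83 - 92)**2) + (369079/67)/(-48) = 18243/((-9)**2) + (369079/67)*(-1/48) = 18243/81 - 369079/3216 = 18243*(1/81) - 369079/3216 = 2027/9 - 369079/3216 = 1065707/9648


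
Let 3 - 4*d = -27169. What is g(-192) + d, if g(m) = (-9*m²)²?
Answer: 110075320969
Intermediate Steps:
d = 6793 (d = ¾ - ¼*(-27169) = ¾ + 27169/4 = 6793)
g(m) = 81*m⁴
g(-192) + d = 81*(-192)⁴ + 6793 = 81*1358954496 + 6793 = 110075314176 + 6793 = 110075320969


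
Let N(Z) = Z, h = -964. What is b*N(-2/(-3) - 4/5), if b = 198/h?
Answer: 33/1205 ≈ 0.027386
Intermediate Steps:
b = -99/482 (b = 198/(-964) = 198*(-1/964) = -99/482 ≈ -0.20539)
b*N(-2/(-3) - 4/5) = -99*(-2/(-3) - 4/5)/482 = -99*(-2*(-⅓) - 4*⅕)/482 = -99*(⅔ - ⅘)/482 = -99/482*(-2/15) = 33/1205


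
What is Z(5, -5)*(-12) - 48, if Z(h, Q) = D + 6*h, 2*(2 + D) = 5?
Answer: -414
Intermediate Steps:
D = 1/2 (D = -2 + (1/2)*5 = -2 + 5/2 = 1/2 ≈ 0.50000)
Z(h, Q) = 1/2 + 6*h
Z(5, -5)*(-12) - 48 = (1/2 + 6*5)*(-12) - 48 = (1/2 + 30)*(-12) - 48 = (61/2)*(-12) - 48 = -366 - 48 = -414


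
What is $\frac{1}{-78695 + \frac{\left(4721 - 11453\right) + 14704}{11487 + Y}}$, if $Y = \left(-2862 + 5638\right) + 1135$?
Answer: $- \frac{7699}{605868819} \approx -1.2707 \cdot 10^{-5}$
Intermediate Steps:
$Y = 3911$ ($Y = 2776 + 1135 = 3911$)
$\frac{1}{-78695 + \frac{\left(4721 - 11453\right) + 14704}{11487 + Y}} = \frac{1}{-78695 + \frac{\left(4721 - 11453\right) + 14704}{11487 + 3911}} = \frac{1}{-78695 + \frac{\left(4721 - 11453\right) + 14704}{15398}} = \frac{1}{-78695 + \left(-6732 + 14704\right) \frac{1}{15398}} = \frac{1}{-78695 + 7972 \cdot \frac{1}{15398}} = \frac{1}{-78695 + \frac{3986}{7699}} = \frac{1}{- \frac{605868819}{7699}} = - \frac{7699}{605868819}$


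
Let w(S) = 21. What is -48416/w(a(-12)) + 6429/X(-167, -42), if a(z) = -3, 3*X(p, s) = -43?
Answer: -2486915/903 ≈ -2754.1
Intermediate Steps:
X(p, s) = -43/3 (X(p, s) = (⅓)*(-43) = -43/3)
-48416/w(a(-12)) + 6429/X(-167, -42) = -48416/21 + 6429/(-43/3) = -48416*1/21 + 6429*(-3/43) = -48416/21 - 19287/43 = -2486915/903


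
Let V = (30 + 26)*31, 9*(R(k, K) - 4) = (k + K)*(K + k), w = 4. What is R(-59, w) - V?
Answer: -12563/9 ≈ -1395.9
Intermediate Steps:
R(k, K) = 4 + (K + k)²/9 (R(k, K) = 4 + ((k + K)*(K + k))/9 = 4 + ((K + k)*(K + k))/9 = 4 + (K + k)²/9)
V = 1736 (V = 56*31 = 1736)
R(-59, w) - V = (4 + (4 - 59)²/9) - 1*1736 = (4 + (⅑)*(-55)²) - 1736 = (4 + (⅑)*3025) - 1736 = (4 + 3025/9) - 1736 = 3061/9 - 1736 = -12563/9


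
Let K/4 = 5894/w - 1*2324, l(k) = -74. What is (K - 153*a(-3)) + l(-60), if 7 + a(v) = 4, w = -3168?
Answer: -3531703/396 ≈ -8918.4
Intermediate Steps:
a(v) = -3 (a(v) = -7 + 4 = -3)
K = -3684163/396 (K = 4*(5894/(-3168) - 1*2324) = 4*(5894*(-1/3168) - 2324) = 4*(-2947/1584 - 2324) = 4*(-3684163/1584) = -3684163/396 ≈ -9303.4)
(K - 153*a(-3)) + l(-60) = (-3684163/396 - 153*(-3)) - 74 = (-3684163/396 + 459) - 74 = -3502399/396 - 74 = -3531703/396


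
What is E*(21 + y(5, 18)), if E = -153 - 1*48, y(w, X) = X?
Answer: -7839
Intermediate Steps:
E = -201 (E = -153 - 48 = -201)
E*(21 + y(5, 18)) = -201*(21 + 18) = -201*39 = -7839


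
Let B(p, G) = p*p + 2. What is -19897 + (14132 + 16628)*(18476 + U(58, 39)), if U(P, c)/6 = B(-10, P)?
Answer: 587126983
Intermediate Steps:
B(p, G) = 2 + p**2 (B(p, G) = p**2 + 2 = 2 + p**2)
U(P, c) = 612 (U(P, c) = 6*(2 + (-10)**2) = 6*(2 + 100) = 6*102 = 612)
-19897 + (14132 + 16628)*(18476 + U(58, 39)) = -19897 + (14132 + 16628)*(18476 + 612) = -19897 + 30760*19088 = -19897 + 587146880 = 587126983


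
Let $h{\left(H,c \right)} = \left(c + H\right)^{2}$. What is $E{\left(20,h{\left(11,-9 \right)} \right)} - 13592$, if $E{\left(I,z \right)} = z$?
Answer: $-13588$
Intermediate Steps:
$h{\left(H,c \right)} = \left(H + c\right)^{2}$
$E{\left(20,h{\left(11,-9 \right)} \right)} - 13592 = \left(11 - 9\right)^{2} - 13592 = 2^{2} - 13592 = 4 - 13592 = -13588$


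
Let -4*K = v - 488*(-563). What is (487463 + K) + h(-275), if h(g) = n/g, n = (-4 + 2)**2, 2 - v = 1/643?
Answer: 296200608437/707300 ≈ 4.1878e+5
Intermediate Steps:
v = 1285/643 (v = 2 - 1/643 = 1285/643 ≈ 1.9984)
K = -176661677/2572 (K = -(1285/643 - 488*(-563))/4 = -(1285/643 + 274744)/4 = -1/4*176661677/643 = -176661677/2572 ≈ -68687.)
n = 4 (n = (-2)**2 = 4)
h(g) = 4/g
(487463 + K) + h(-275) = (487463 - 176661677/2572) + 4/(-275) = 1077093159/2572 + 4*(-1/275) = 1077093159/2572 - 4/275 = 296200608437/707300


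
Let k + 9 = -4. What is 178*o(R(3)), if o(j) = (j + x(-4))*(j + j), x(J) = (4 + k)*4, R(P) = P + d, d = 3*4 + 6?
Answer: -112140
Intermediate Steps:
k = -13 (k = -9 - 4 = -13)
d = 18 (d = 12 + 6 = 18)
R(P) = 18 + P (R(P) = P + 18 = 18 + P)
x(J) = -36 (x(J) = (4 - 13)*4 = -9*4 = -36)
o(j) = 2*j*(-36 + j) (o(j) = (j - 36)*(j + j) = (-36 + j)*(2*j) = 2*j*(-36 + j))
178*o(R(3)) = 178*(2*(18 + 3)*(-36 + (18 + 3))) = 178*(2*21*(-36 + 21)) = 178*(2*21*(-15)) = 178*(-630) = -112140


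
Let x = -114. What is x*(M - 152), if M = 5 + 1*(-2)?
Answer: 16986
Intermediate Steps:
M = 3 (M = 5 - 2 = 3)
x*(M - 152) = -114*(3 - 152) = -114*(-149) = 16986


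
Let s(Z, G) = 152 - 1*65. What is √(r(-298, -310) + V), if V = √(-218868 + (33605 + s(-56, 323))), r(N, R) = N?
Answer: √(-298 + 2*I*√46294) ≈ 10.617 + 20.266*I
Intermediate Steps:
s(Z, G) = 87 (s(Z, G) = 152 - 65 = 87)
V = 2*I*√46294 (V = √(-218868 + (33605 + 87)) = √(-218868 + 33692) = √(-185176) = 2*I*√46294 ≈ 430.32*I)
√(r(-298, -310) + V) = √(-298 + 2*I*√46294)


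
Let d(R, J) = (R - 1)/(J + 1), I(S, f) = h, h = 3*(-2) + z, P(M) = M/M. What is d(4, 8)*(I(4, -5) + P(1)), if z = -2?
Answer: -7/3 ≈ -2.3333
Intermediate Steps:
P(M) = 1
h = -8 (h = 3*(-2) - 2 = -6 - 2 = -8)
I(S, f) = -8
d(R, J) = (-1 + R)/(1 + J)
d(4, 8)*(I(4, -5) + P(1)) = ((-1 + 4)/(1 + 8))*(-8 + 1) = (3/9)*(-7) = ((⅑)*3)*(-7) = (⅓)*(-7) = -7/3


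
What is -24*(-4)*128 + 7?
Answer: 12295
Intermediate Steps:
-24*(-4)*128 + 7 = 96*128 + 7 = 12288 + 7 = 12295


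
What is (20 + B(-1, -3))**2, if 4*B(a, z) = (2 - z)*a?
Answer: 5625/16 ≈ 351.56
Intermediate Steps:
B(a, z) = a*(2 - z)/4 (B(a, z) = ((2 - z)*a)/4 = (a*(2 - z))/4 = a*(2 - z)/4)
(20 + B(-1, -3))**2 = (20 + (1/4)*(-1)*(2 - 1*(-3)))**2 = (20 + (1/4)*(-1)*(2 + 3))**2 = (20 + (1/4)*(-1)*5)**2 = (20 - 5/4)**2 = (75/4)**2 = 5625/16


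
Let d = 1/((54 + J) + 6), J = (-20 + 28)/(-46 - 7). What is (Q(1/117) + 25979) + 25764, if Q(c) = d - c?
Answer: 1477159397/28548 ≈ 51743.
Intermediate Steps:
J = -8/53 (J = 8/(-53) = 8*(-1/53) = -8/53 ≈ -0.15094)
d = 53/3172 (d = 1/((54 - 8/53) + 6) = 1/(2854/53 + 6) = 1/(3172/53) = 53/3172 ≈ 0.016709)
Q(c) = 53/3172 - c
(Q(1/117) + 25979) + 25764 = ((53/3172 - 1/117) + 25979) + 25764 = (233/28548 + 25979) + 25764 = 741648725/28548 + 25764 = 1477159397/28548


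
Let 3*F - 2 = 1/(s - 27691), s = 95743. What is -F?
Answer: -136105/204156 ≈ -0.66667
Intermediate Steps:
F = 136105/204156 (F = 2/3 + 1/(3*(95743 - 27691)) = 2/3 + (1/3)/68052 = 2/3 + (1/3)*(1/68052) = 2/3 + 1/204156 = 136105/204156 ≈ 0.66667)
-F = -1*136105/204156 = -136105/204156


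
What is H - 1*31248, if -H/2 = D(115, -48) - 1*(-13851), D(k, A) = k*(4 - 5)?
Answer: -58720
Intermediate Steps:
D(k, A) = -k (D(k, A) = k*(-1) = -k)
H = -27472 (H = -2*(-1*115 - 1*(-13851)) = -2*(-115 + 13851) = -2*13736 = -27472)
H - 1*31248 = -27472 - 1*31248 = -27472 - 31248 = -58720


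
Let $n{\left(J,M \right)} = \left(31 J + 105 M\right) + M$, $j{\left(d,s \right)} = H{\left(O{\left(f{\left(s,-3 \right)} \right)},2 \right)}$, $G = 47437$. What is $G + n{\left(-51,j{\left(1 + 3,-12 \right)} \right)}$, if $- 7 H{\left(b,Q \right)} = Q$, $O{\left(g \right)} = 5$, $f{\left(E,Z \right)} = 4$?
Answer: $\frac{320780}{7} \approx 45826.0$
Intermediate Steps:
$H{\left(b,Q \right)} = - \frac{Q}{7}$
$j{\left(d,s \right)} = - \frac{2}{7}$ ($j{\left(d,s \right)} = \left(- \frac{1}{7}\right) 2 = - \frac{2}{7}$)
$n{\left(J,M \right)} = 31 J + 106 M$
$G + n{\left(-51,j{\left(1 + 3,-12 \right)} \right)} = 47437 + \left(31 \left(-51\right) + 106 \left(- \frac{2}{7}\right)\right) = 47437 - \frac{11279}{7} = \frac{320780}{7}$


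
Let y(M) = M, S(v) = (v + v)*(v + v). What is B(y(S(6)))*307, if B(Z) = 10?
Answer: 3070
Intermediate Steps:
S(v) = 4*v² (S(v) = (2*v)*(2*v) = 4*v²)
B(y(S(6)))*307 = 10*307 = 3070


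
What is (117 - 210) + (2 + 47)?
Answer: -44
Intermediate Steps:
(117 - 210) + (2 + 47) = -93 + 49 = -44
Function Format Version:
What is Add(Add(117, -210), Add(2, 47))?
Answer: -44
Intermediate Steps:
Add(Add(117, -210), Add(2, 47)) = Add(-93, 49) = -44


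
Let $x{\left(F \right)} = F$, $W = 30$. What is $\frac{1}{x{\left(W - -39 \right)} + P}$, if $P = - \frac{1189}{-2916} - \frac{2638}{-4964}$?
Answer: $\frac{3618756}{253092815} \approx 0.014298$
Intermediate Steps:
$P = \frac{3398651}{3618756}$ ($P = \left(-1189\right) \left(- \frac{1}{2916}\right) - - \frac{1319}{2482} = \frac{1189}{2916} + \frac{1319}{2482} = \frac{3398651}{3618756} \approx 0.93918$)
$\frac{1}{x{\left(W - -39 \right)} + P} = \frac{1}{\left(30 - -39\right) + \frac{3398651}{3618756}} = \frac{1}{\left(30 + 39\right) + \frac{3398651}{3618756}} = \frac{1}{69 + \frac{3398651}{3618756}} = \frac{1}{\frac{253092815}{3618756}} = \frac{3618756}{253092815}$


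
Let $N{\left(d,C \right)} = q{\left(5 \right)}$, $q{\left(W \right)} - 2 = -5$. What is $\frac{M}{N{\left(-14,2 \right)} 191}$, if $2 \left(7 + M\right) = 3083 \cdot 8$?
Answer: $- \frac{12325}{573} \approx -21.51$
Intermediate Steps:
$M = 12325$ ($M = -7 + \frac{3083 \cdot 8}{2} = -7 + \frac{1}{2} \cdot 24664 = -7 + 12332 = 12325$)
$q{\left(W \right)} = -3$ ($q{\left(W \right)} = 2 - 5 = -3$)
$N{\left(d,C \right)} = -3$
$\frac{M}{N{\left(-14,2 \right)} 191} = \frac{12325}{\left(-3\right) 191} = \frac{12325}{-573} = 12325 \left(- \frac{1}{573}\right) = - \frac{12325}{573}$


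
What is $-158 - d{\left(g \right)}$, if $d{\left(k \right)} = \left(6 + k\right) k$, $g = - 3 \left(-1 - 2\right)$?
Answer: $-293$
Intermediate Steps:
$g = 9$ ($g = \left(-3\right) \left(-3\right) = 9$)
$d{\left(k \right)} = k \left(6 + k\right)$
$-158 - d{\left(g \right)} = -158 - 9 \left(6 + 9\right) = -158 - 9 \cdot 15 = -158 - 135 = -293$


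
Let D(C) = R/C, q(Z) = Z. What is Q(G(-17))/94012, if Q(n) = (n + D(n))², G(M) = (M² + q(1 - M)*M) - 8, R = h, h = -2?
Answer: 388129/58757500 ≈ 0.0066056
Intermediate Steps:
R = -2
D(C) = -2/C
G(M) = -8 + M² + M*(1 - M) (G(M) = (M² + (1 - M)*M) - 8 = (M² + M*(1 - M)) - 8 = -8 + M² + M*(1 - M))
Q(n) = (n - 2/n)²
Q(G(-17))/94012 = ((-2 + (-8 - 17)²)²/(-8 - 17)²)/94012 = ((-2 + (-25)²)²/(-25)²)*(1/94012) = ((-2 + 625)²/625)*(1/94012) = ((1/625)*623²)*(1/94012) = ((1/625)*388129)*(1/94012) = (388129/625)*(1/94012) = 388129/58757500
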